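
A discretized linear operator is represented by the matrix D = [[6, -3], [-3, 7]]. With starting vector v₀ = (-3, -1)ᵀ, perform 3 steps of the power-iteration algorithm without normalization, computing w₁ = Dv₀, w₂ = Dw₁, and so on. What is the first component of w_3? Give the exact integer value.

w1 = Dv₀ = (-15, 2)
w2 = Dw1 = (-96, 59)
w3 = Dw2 = (-753, 701)
The requested component of w3 is -753.

-753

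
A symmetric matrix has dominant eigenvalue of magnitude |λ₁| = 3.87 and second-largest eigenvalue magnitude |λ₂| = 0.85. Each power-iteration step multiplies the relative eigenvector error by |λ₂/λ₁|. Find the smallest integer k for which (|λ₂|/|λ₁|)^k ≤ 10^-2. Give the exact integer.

|λ₂/λ₁| = 0.85/3.87 = 0.21964
Need k ≥ ln(10^-2) / ln(0.21964) = -4.6052 / -1.5158 ≈ 3.038
Smallest integer k satisfying the bound: 4

4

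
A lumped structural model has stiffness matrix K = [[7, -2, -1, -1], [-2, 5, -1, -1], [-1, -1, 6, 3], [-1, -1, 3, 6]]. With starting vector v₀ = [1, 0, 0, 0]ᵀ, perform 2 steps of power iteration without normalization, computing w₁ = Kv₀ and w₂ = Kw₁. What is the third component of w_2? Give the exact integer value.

-14

w1 = Kv₀ = (7, -2, -1, -1)
w2 = Kw1 = (55, -22, -14, -14)
The requested component of w2 is -14.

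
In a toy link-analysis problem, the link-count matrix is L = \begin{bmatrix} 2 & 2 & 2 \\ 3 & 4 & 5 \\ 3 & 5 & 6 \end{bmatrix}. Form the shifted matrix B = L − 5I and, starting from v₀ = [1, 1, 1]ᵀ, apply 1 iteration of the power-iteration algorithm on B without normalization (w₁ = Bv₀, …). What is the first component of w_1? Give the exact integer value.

B = L − 5I has rows (-3, 2, 2); (3, -1, 5); (3, 5, 1)
w1 = Bv₀ = ((-3)·1 + 2·1 + 2·1; 3·1 + (-1)·1 + 5·1; 3·1 + 5·1 + 1·1) = (1, 7, 9)
Requested component of w1: 1

1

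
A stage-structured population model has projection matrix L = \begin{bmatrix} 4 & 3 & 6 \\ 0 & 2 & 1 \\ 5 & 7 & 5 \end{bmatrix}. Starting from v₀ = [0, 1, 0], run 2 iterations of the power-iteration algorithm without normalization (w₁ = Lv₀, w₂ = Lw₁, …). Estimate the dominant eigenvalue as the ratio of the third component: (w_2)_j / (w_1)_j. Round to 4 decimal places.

w1 = Lv₀ = (3, 2, 7)
w2 = Lw1 = (60, 11, 64)
Ratio at component: 64 / 7 = 9.1429

9.1429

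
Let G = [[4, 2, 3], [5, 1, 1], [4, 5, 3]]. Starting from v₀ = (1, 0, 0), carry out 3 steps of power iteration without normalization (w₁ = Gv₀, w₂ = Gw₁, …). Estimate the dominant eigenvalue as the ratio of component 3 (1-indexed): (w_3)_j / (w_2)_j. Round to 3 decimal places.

8.604

w1 = Gv₀ = (4·1 + 2·0 + 3·0; 5·1 + 1·0 + 1·0; 4·1 + 5·0 + 3·0) = (4, 5, 4)
w2 = Gw1 = (4·4 + 2·5 + 3·4; 5·4 + 1·5 + 1·4; 4·4 + 5·5 + 3·4) = (38, 29, 53)
w3 = Gw2 = (369, 272, 456)
Ratio at component: 456 / 53 = 8.604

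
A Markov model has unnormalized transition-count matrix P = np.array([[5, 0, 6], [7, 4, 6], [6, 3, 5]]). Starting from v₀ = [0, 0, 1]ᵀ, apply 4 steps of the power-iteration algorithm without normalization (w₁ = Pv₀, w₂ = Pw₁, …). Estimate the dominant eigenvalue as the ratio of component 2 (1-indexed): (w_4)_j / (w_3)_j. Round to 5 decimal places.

13.13615

w1 = Pv₀ = (5·0 + 0·0 + 6·1; 7·0 + 4·0 + 6·1; 6·0 + 3·0 + 5·1) = (6, 6, 5)
w2 = Pw1 = (5·6 + 0·6 + 6·5; 7·6 + 4·6 + 6·5; 6·6 + 3·6 + 5·5) = (60, 96, 79)
w3 = Pw2 = (774, 1278, 1043)
w4 = Pw3 = (10128, 16788, 13693)
Ratio at component: 16788 / 1278 = 13.13615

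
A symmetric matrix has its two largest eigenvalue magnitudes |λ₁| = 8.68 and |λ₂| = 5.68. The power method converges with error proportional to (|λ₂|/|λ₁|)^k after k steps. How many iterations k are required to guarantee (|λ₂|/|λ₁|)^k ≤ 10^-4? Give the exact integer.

22

|λ₂/λ₁| = 5.68/8.68 = 0.65438
Need k ≥ ln(10^-4) / ln(0.65438) = -9.2103 / -0.4241 ≈ 21.719
Smallest integer k satisfying the bound: 22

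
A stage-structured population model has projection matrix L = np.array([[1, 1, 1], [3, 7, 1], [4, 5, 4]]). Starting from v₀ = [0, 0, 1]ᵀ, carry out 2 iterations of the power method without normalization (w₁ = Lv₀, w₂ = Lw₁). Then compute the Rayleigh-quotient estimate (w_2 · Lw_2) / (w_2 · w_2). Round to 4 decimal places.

w1 = Lv₀ = (1·0 + 1·0 + 1·1; 3·0 + 7·0 + 1·1; 4·0 + 5·0 + 4·1) = (1, 1, 4)
w2 = Lw1 = (1·1 + 1·1 + 1·4; 3·1 + 7·1 + 1·4; 4·1 + 5·1 + 4·4) = (6, 14, 25)
Lw2 = (45, 141, 194)
w2·Lw2 = 6·45 + 14·141 + 25·194 = 7094; w2·w2 = 6·6 + 14·14 + 25·25 = 857
λ ≈ 7094/857 = 8.2777

8.2777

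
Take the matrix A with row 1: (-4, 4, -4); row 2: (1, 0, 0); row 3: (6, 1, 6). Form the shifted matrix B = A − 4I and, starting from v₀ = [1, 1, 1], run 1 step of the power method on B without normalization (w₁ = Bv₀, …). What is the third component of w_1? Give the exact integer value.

B = A − 4I has rows (-8, 4, -4); (1, -4, 0); (6, 1, 2)
w1 = Bv₀ = ((-8)·1 + 4·1 + (-4)·1; 1·1 + (-4)·1 + 0·1; 6·1 + 1·1 + 2·1) = (-8, -3, 9)
Requested component of w1: 9

9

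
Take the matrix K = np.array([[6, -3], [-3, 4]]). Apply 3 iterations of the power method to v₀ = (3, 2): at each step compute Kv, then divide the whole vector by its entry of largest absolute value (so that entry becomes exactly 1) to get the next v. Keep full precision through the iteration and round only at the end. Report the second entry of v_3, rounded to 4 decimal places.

-0.6754

Kv0 = (12.00000, -1.00000); divide by 12.00000 → v1 = (1.00000, -0.08333)
Kv1 = (6.25000, -3.33333); divide by 6.25000 → v2 = (1.00000, -0.53333)
Kv2 = (7.60000, -5.13333); divide by 7.60000 → v3 = (1.00000, -0.67544)
Requested entry of v3: -385/570 = -0.6754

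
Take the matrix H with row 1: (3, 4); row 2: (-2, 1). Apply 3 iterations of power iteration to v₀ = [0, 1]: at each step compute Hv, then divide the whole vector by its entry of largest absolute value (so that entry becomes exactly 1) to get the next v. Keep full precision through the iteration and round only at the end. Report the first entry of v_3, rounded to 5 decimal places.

-0.51282

Hv0 = (4.000000, 1.000000); divide by 4.000000 → v1 = (1.000000, 0.250000)
Hv1 = (4.000000, -1.750000); divide by 4.000000 → v2 = (1.000000, -0.437500)
Hv2 = (1.250000, -2.437500); divide by -2.437500 → v3 = (-0.512821, 1.000000)
Requested entry of v3: 20/-39 = -0.51282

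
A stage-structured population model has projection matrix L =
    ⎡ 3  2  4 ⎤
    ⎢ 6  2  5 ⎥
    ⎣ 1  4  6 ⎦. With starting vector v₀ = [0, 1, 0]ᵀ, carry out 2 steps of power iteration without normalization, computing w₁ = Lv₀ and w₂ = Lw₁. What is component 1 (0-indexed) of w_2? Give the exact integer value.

w1 = Lv₀ = (2, 2, 4)
w2 = Lw1 = (26, 36, 34)
The requested component of w2 is 36.

36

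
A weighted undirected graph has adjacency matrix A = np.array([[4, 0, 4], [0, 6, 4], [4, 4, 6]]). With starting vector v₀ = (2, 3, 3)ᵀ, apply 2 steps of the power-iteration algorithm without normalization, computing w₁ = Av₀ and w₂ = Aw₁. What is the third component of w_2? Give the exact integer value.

w1 = Av₀ = (4·2 + 0·3 + 4·3; 0·2 + 6·3 + 4·3; 4·2 + 4·3 + 6·3) = (20, 30, 38)
w2 = Aw1 = (4·20 + 0·30 + 4·38; 0·20 + 6·30 + 4·38; 4·20 + 4·30 + 6·38) = (232, 332, 428)
The requested component of w2 is 428.

428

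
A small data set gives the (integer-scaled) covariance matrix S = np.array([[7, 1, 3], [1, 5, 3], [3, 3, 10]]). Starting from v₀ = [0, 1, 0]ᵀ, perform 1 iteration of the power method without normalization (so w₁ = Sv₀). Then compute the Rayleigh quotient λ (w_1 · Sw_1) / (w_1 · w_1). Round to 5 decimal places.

w1 = Sv₀ = (7·0 + 1·1 + 3·0; 1·0 + 5·1 + 3·0; 3·0 + 3·1 + 10·0) = (1, 5, 3)
Sw1 = (21, 35, 48)
w1·Sw1 = 1·21 + 5·35 + 3·48 = 340; w1·w1 = 1·1 + 5·5 + 3·3 = 35
λ ≈ 340/35 = 9.71429

9.71429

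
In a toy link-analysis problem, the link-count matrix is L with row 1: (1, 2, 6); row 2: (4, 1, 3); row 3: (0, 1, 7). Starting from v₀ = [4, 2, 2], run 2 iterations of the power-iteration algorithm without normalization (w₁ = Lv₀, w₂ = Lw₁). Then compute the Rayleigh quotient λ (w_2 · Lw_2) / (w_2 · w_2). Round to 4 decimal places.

w1 = Lv₀ = (20, 24, 16)
w2 = Lw1 = (164, 152, 136)
Lw2 = (1284, 1216, 1104)
w2·Lw2 = 164·1284 + 152·1216 + 136·1104 = 545552; w2·w2 = 164·164 + 152·152 + 136·136 = 68496
λ ≈ 545552/68496 = 7.9647

7.9647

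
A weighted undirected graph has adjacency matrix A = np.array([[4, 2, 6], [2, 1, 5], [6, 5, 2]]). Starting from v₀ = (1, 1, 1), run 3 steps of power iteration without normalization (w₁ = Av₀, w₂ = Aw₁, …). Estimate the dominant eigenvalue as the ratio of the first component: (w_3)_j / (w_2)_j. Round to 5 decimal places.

w1 = Av₀ = (12, 8, 13)
w2 = Aw1 = (142, 97, 138)
w3 = Aw2 = (1590, 1071, 1613)
Ratio at component: 1590 / 142 = 11.19718

λ ≈ 11.19718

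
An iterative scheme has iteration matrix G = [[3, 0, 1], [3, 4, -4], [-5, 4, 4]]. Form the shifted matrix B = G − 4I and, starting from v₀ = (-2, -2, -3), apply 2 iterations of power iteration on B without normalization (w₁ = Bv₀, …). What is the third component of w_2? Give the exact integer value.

29

B = G − 4I has rows (-1, 0, 1); (3, 0, -4); (-5, 4, 0)
w1 = Bv₀ = (-1, 6, 2)
w2 = Bw1 = (3, -11, 29)
Requested component of w2: 29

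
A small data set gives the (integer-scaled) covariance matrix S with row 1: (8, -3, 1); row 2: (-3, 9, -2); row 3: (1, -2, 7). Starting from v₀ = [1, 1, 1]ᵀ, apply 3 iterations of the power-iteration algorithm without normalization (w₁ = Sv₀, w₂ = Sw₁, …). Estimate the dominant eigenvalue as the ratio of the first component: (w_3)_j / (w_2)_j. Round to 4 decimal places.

w1 = Sv₀ = (6, 4, 6)
w2 = Sw1 = (42, 6, 40)
w3 = Sw2 = (358, -152, 310)
Ratio at component: 358 / 42 = 8.5238

λ ≈ 8.5238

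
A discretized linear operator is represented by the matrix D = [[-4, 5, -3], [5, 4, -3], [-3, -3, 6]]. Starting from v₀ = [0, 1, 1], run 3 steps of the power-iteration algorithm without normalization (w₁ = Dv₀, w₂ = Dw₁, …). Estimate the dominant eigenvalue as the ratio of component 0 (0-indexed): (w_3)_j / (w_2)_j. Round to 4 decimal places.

w1 = Dv₀ = ((-4)·0 + 5·1 + (-3)·1; 5·0 + 4·1 + (-3)·1; (-3)·0 + (-3)·1 + 6·1) = (2, 1, 3)
w2 = Dw1 = ((-4)·2 + 5·1 + (-3)·3; 5·2 + 4·1 + (-3)·3; (-3)·2 + (-3)·1 + 6·3) = (-12, 5, 9)
w3 = Dw2 = (46, -67, 75)
Ratio at component: 46 / -12 = -3.8333

λ ≈ -3.8333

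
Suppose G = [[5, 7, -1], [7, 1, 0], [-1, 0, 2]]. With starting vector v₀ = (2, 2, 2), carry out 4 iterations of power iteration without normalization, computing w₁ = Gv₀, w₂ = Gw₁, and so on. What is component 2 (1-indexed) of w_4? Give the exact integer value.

17866

w1 = Gv₀ = (5·2 + 7·2 + (-1)·2; 7·2 + 1·2 + 0·2; (-1)·2 + 0·2 + 2·2) = (22, 16, 2)
w2 = Gw1 = (5·22 + 7·16 + (-1)·2; 7·22 + 1·16 + 0·2; (-1)·22 + 0·16 + 2·2) = (220, 170, -18)
w3 = Gw2 = (2308, 1710, -256)
w4 = Gw3 = (23766, 17866, -2820)
The requested component of w4 is 17866.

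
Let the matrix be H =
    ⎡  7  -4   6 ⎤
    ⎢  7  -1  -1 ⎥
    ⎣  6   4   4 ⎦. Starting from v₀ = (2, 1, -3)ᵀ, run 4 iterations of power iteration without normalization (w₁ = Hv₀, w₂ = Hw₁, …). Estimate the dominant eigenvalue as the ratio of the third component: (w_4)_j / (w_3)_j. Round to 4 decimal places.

λ ≈ 8.7447

w1 = Hv₀ = (-8, 16, 4)
w2 = Hw1 = (-96, -76, 32)
w3 = Hw2 = (-176, -628, -752)
w4 = Hw3 = (-3232, 148, -6576)
Ratio at component: -6576 / -752 = 8.7447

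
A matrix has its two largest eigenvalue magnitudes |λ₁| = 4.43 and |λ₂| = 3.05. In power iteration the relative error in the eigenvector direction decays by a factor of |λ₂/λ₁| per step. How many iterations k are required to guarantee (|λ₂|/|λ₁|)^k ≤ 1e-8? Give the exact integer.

50

|λ₂/λ₁| = 3.05/4.43 = 0.68849
Need k ≥ ln(1e-8) / ln(0.68849) = -18.4207 / -0.3733 ≈ 49.351
Smallest integer k satisfying the bound: 50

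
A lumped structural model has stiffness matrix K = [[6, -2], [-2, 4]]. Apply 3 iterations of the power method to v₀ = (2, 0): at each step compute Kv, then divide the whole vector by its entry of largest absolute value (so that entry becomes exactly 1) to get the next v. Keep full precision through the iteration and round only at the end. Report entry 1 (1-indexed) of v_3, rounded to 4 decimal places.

1.0000

Kv0 = (12.00000, -4.00000); divide by 12.00000 → v1 = (1.00000, -0.33333)
Kv1 = (6.66667, -3.33333); divide by 6.66667 → v2 = (1.00000, -0.50000)
Kv2 = (7.00000, -4.00000); divide by 7.00000 → v3 = (1.00000, -0.57143)
Requested entry of v3: 560/560 = 1.0000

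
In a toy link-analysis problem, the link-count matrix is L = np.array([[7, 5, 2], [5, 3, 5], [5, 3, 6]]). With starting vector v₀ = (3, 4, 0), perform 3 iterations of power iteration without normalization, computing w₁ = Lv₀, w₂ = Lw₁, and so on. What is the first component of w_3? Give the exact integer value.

6333

w1 = Lv₀ = (41, 27, 27)
w2 = Lw1 = (476, 421, 448)
w3 = Lw2 = (6333, 5883, 6331)
The requested component of w3 is 6333.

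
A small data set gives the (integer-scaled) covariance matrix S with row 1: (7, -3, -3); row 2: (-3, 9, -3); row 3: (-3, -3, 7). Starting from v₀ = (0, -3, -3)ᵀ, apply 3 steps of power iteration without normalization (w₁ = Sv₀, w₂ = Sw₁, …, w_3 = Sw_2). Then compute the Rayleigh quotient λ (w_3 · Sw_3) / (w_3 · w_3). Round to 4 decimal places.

10.7740

w1 = Sv₀ = (7·0 + (-3)·(-3) + (-3)·(-3); (-3)·0 + 9·(-3) + (-3)·(-3); (-3)·0 + (-3)·(-3) + 7·(-3)) = (18, -18, -12)
w2 = Sw1 = (7·18 + (-3)·(-18) + (-3)·(-12); (-3)·18 + 9·(-18) + (-3)·(-12); (-3)·18 + (-3)·(-18) + 7·(-12)) = (216, -180, -84)
w3 = Sw2 = (2304, -2016, -696)
Sw3 = (24264, -22968, -5736)
w3·Sw3 = 2304·24264 + (-2016)·(-22968) + (-696)·(-5736) = 106200000; w3·w3 = 2304·2304 + (-2016)·(-2016) + (-696)·(-696) = 9857088
λ ≈ 106200000/9857088 = 10.7740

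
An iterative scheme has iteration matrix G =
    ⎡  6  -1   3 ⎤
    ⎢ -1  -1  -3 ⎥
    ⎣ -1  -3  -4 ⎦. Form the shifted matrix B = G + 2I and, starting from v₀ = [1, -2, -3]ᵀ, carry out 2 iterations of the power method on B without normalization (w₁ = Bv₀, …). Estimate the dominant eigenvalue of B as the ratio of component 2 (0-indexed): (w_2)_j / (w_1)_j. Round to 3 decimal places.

B = G + 2I has rows (8, -1, 3); (-1, 1, -3); (-1, -3, -2)
w1 = Bv₀ = (1, 6, 11)
w2 = Bw1 = (35, -28, -41)
Ratio: -41/11 = -3.727

μ ≈ -3.727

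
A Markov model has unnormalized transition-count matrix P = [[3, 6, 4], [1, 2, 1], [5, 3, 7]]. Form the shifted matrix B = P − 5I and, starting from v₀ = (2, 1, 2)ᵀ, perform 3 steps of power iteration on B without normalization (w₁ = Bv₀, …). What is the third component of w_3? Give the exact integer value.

516

B = P − 5I has rows (-2, 6, 4); (1, -3, 1); (5, 3, 2)
w1 = Bv₀ = (10, 1, 17)
w2 = Bw1 = (54, 24, 87)
w3 = Bw2 = (384, 69, 516)
Requested component of w3: 516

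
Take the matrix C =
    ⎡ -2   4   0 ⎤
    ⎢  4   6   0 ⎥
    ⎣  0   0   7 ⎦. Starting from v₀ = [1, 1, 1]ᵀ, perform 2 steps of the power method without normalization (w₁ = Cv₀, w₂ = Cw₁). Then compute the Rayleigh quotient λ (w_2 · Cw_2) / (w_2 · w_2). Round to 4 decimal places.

w1 = Cv₀ = ((-2)·1 + 4·1 + 0·1; 4·1 + 6·1 + 0·1; 0·1 + 0·1 + 7·1) = (2, 10, 7)
w2 = Cw1 = ((-2)·2 + 4·10 + 0·7; 4·2 + 6·10 + 0·7; 0·2 + 0·10 + 7·7) = (36, 68, 49)
Cw2 = (200, 552, 343)
w2·Cw2 = 36·200 + 68·552 + 49·343 = 61543; w2·w2 = 36·36 + 68·68 + 49·49 = 8321
λ ≈ 61543/8321 = 7.3961

λ ≈ 7.3961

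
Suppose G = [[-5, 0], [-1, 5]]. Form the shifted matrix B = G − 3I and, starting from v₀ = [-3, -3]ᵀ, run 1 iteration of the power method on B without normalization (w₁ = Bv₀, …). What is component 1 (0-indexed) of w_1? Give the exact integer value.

B = G − 3I has rows (-8, 0); (-1, 2)
w1 = Bv₀ = (24, -3)
Requested component of w1: -3

-3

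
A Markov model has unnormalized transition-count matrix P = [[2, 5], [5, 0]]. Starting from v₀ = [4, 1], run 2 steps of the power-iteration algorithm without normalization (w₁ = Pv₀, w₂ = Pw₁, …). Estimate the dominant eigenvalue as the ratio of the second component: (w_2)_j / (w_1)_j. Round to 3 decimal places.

w1 = Pv₀ = (13, 20)
w2 = Pw1 = (126, 65)
Ratio at component: 65 / 20 = 3.250

3.250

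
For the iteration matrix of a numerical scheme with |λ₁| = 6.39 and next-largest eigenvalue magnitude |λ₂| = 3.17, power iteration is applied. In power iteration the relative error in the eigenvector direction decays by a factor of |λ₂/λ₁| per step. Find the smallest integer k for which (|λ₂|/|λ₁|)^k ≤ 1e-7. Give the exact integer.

|λ₂/λ₁| = 3.17/6.39 = 0.49609
Need k ≥ ln(1e-7) / ln(0.49609) = -16.1181 / -0.7010 ≈ 22.993
Smallest integer k satisfying the bound: 23

23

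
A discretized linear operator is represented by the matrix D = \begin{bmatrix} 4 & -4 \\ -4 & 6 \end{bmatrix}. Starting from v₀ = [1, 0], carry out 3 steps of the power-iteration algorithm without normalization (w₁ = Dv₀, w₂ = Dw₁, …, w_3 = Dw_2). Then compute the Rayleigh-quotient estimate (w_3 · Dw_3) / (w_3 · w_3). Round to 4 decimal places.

w1 = Dv₀ = (4·1 + (-4)·0; (-4)·1 + 6·0) = (4, -4)
w2 = Dw1 = (4·4 + (-4)·(-4); (-4)·4 + 6·(-4)) = (32, -40)
w3 = Dw2 = (288, -368)
Dw3 = (2624, -3360)
w3·Dw3 = 288·2624 + (-368)·(-3360) = 1992192; w3·w3 = 288·288 + (-368)·(-368) = 218368
λ ≈ 1992192/218368 = 9.1231

9.1231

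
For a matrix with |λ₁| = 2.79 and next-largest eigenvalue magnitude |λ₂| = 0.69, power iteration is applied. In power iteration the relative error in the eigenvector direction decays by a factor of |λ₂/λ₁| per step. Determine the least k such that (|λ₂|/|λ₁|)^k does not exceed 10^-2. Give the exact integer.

4

|λ₂/λ₁| = 0.69/2.79 = 0.24731
Need k ≥ ln(10^-2) / ln(0.24731) = -4.6052 / -1.3971 ≈ 3.296
Smallest integer k satisfying the bound: 4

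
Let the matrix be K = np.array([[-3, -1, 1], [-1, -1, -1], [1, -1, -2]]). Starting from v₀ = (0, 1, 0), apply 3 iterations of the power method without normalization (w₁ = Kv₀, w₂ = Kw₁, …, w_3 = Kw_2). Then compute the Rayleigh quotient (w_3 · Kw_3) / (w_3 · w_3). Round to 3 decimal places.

λ ≈ -3.000

w1 = Kv₀ = ((-3)·0 + (-1)·1 + 1·0; (-1)·0 + (-1)·1 + (-1)·0; 1·0 + (-1)·1 + (-2)·0) = (-1, -1, -1)
w2 = Kw1 = ((-3)·(-1) + (-1)·(-1) + 1·(-1); (-1)·(-1) + (-1)·(-1) + (-1)·(-1); 1·(-1) + (-1)·(-1) + (-2)·(-1)) = (3, 3, 2)
w3 = Kw2 = (-10, -8, -4)
Kw3 = (34, 22, 6)
w3·Kw3 = (-10)·34 + (-8)·22 + (-4)·6 = -540; w3·w3 = (-10)·(-10) + (-8)·(-8) + (-4)·(-4) = 180
λ ≈ -540/180 = -3.000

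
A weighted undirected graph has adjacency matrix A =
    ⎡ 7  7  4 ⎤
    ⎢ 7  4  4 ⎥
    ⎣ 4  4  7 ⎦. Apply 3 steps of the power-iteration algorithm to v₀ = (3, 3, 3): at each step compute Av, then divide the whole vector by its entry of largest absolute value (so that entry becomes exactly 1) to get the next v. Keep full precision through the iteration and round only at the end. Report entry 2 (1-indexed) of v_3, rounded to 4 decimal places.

Av0 = (54.00000, 45.00000, 45.00000); divide by 54.00000 → v1 = (1.00000, 0.83333, 0.83333)
Av1 = (16.16667, 13.66667, 13.16667); divide by 16.16667 → v2 = (1.00000, 0.84536, 0.81443)
Av2 = (16.17526, 13.63918, 13.08247); divide by 16.17526 → v3 = (1.00000, 0.84321, 0.80880)
Requested entry of v3: 11907/14121 = 0.8432

0.8432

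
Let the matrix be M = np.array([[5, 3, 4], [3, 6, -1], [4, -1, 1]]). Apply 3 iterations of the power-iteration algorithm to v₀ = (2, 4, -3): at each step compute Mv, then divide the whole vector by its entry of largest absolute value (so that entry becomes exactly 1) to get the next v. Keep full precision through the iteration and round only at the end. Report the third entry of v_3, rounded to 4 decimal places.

0.2168

Mv0 = (10.00000, 33.00000, 1.00000); divide by 33.00000 → v1 = (0.30303, 1.00000, 0.03030)
Mv1 = (4.63636, 6.87879, 0.24242); divide by 6.87879 → v2 = (0.67401, 1.00000, 0.03524)
Mv2 = (6.51101, 7.98678, 1.73128); divide by 7.98678 → v3 = (0.81522, 1.00000, 0.21677)
Requested entry of v3: 393/1813 = 0.2168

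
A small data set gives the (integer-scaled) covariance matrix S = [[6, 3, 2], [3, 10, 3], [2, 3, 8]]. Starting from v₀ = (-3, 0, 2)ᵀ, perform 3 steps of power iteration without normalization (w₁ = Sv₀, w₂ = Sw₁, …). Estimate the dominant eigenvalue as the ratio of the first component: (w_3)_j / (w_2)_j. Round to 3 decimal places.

6.548

w1 = Sv₀ = (6·(-3) + 3·0 + 2·2; 3·(-3) + 10·0 + 3·2; 2·(-3) + 3·0 + 8·2) = (-14, -3, 10)
w2 = Sw1 = (6·(-14) + 3·(-3) + 2·10; 3·(-14) + 10·(-3) + 3·10; 2·(-14) + 3·(-3) + 8·10) = (-73, -42, 43)
w3 = Sw2 = (-478, -510, 72)
Ratio at component: -478 / -73 = 6.548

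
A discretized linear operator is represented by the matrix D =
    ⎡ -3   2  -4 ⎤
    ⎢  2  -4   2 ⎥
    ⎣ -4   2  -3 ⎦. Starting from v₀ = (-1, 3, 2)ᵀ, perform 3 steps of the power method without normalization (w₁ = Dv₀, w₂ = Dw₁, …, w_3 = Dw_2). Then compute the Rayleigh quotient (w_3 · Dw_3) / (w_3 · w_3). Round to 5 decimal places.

λ ≈ -8.68034

w1 = Dv₀ = ((-3)·(-1) + 2·3 + (-4)·2; 2·(-1) + (-4)·3 + 2·2; (-4)·(-1) + 2·3 + (-3)·2) = (1, -10, 4)
w2 = Dw1 = ((-3)·1 + 2·(-10) + (-4)·4; 2·1 + (-4)·(-10) + 2·4; (-4)·1 + 2·(-10) + (-3)·4) = (-39, 50, -36)
w3 = Dw2 = (361, -350, 364)
Dw3 = (-3239, 2850, -3236)
w3·Dw3 = 361·(-3239) + (-350)·2850 + 364·(-3236) = -3344683; w3·w3 = 361·361 + (-350)·(-350) + 364·364 = 385317
λ ≈ -3344683/385317 = -8.68034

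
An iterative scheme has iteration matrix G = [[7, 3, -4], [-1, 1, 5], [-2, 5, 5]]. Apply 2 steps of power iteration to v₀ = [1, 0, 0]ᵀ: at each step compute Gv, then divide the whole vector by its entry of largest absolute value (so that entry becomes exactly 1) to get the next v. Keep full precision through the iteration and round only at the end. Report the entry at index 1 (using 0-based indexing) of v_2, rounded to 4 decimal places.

-0.3333

Gv0 = (7.00000, -1.00000, -2.00000); divide by 7.00000 → v1 = (1.00000, -0.14286, -0.28571)
Gv1 = (7.71429, -2.57143, -4.14286); divide by 7.71429 → v2 = (1.00000, -0.33333, -0.53704)
Requested entry of v2: -18/54 = -0.3333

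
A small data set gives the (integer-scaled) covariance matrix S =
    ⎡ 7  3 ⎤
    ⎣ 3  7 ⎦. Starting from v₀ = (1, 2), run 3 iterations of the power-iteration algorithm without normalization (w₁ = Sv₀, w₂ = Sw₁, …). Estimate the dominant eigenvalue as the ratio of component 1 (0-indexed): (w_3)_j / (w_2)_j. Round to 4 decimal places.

λ ≈ 9.6962

w1 = Sv₀ = (13, 17)
w2 = Sw1 = (142, 158)
w3 = Sw2 = (1468, 1532)
Ratio at component: 1532 / 158 = 9.6962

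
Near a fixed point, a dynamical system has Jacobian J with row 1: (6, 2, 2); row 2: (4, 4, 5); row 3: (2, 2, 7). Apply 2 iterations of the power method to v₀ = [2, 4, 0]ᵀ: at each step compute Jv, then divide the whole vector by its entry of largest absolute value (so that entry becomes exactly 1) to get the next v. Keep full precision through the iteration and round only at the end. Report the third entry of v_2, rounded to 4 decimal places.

0.7288

Jv0 = (20.00000, 24.00000, 12.00000); divide by 24.00000 → v1 = (0.83333, 1.00000, 0.50000)
Jv1 = (8.00000, 9.83333, 7.16667); divide by 9.83333 → v2 = (0.81356, 1.00000, 0.72881)
Requested entry of v2: 172/236 = 0.7288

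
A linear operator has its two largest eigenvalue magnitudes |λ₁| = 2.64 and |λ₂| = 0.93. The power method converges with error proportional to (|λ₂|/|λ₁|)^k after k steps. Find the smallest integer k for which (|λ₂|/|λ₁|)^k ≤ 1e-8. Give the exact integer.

18

|λ₂/λ₁| = 0.93/2.64 = 0.35227
Need k ≥ ln(1e-8) / ln(0.35227) = -18.4207 / -1.0433 ≈ 17.655
Smallest integer k satisfying the bound: 18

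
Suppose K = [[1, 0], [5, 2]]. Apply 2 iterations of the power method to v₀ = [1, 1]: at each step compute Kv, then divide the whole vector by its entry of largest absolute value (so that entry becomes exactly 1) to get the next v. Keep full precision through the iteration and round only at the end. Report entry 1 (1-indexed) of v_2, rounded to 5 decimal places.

0.05263

Kv0 = (1.000000, 7.000000); divide by 7.000000 → v1 = (0.142857, 1.000000)
Kv1 = (0.142857, 2.714286); divide by 2.714286 → v2 = (0.052632, 1.000000)
Requested entry of v2: 1/19 = 0.05263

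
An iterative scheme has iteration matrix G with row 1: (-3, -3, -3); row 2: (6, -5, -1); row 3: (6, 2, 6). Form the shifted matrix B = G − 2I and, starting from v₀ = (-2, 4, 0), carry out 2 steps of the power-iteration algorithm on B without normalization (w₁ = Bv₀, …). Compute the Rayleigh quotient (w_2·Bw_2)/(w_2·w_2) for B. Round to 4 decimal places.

B = G − 2I has rows (-5, -3, -3); (6, -7, -1); (6, 2, 4)
w1 = Bv₀ = (-2, -40, -4)
w2 = Bw1 = (142, 272, -108)
Bw2 = (-1202, -944, 964)
w2·Bw2 = -531564; w2·w2 = 105812; μ ≈ -531564/105812 = -5.0237

-5.0237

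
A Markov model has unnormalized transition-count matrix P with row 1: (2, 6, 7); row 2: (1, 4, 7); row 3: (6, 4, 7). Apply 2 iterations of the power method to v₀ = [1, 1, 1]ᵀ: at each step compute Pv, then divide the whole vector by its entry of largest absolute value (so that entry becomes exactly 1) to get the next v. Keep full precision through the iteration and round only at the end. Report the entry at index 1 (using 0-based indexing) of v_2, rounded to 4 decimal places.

Pv0 = (15.00000, 12.00000, 17.00000); divide by 17.00000 → v1 = (0.88235, 0.70588, 1.00000)
Pv1 = (13.00000, 10.70588, 15.11765); divide by 15.11765 → v2 = (0.85992, 0.70817, 1.00000)
Requested entry of v2: 182/257 = 0.7082

0.7082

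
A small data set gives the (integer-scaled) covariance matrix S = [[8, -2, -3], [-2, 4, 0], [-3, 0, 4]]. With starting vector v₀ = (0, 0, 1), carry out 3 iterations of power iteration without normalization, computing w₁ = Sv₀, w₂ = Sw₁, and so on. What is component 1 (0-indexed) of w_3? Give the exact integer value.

96

w1 = Sv₀ = (-3, 0, 4)
w2 = Sw1 = (-36, 6, 25)
w3 = Sw2 = (-375, 96, 208)
The requested component of w3 is 96.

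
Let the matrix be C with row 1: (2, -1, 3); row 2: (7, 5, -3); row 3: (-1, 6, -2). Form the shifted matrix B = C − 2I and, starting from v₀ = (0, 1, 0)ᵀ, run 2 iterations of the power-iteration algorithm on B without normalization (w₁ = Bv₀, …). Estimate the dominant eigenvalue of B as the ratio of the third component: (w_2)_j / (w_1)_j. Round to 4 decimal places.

B = C − 2I has rows (0, -1, 3); (7, 3, -3); (-1, 6, -4)
w1 = Bv₀ = (0·0 + (-1)·1 + 3·0; 7·0 + 3·1 + (-3)·0; (-1)·0 + 6·1 + (-4)·0) = (-1, 3, 6)
w2 = Bw1 = (0·(-1) + (-1)·3 + 3·6; 7·(-1) + 3·3 + (-3)·6; (-1)·(-1) + 6·3 + (-4)·6) = (15, -16, -5)
Ratio: -5/6 = -0.8333

μ ≈ -0.8333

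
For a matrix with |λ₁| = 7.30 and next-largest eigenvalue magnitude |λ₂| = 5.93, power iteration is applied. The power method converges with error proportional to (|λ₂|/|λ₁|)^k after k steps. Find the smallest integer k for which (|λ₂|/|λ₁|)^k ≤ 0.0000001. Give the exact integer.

|λ₂/λ₁| = 5.93/7.30 = 0.81233
Need k ≥ ln(0.0000001) / ln(0.81233) = -16.1181 / -0.2079 ≈ 77.547
Smallest integer k satisfying the bound: 78

78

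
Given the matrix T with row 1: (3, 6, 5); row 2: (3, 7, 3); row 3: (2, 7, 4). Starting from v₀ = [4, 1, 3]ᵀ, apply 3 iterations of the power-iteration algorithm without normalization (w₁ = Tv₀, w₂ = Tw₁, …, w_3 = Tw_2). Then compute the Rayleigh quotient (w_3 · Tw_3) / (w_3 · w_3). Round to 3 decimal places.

w1 = Tv₀ = (33, 28, 27)
w2 = Tw1 = (402, 376, 370)
w3 = Tw2 = (5312, 4948, 4916)
Tw3 = (70204, 65320, 64924)
w3·Tw3 = 5312·70204 + 4948·65320 + 4916·64924 = 1015293392; w3·w3 = 5312·5312 + 4948·4948 + 4916·4916 = 76867104
λ ≈ 1015293392/76867104 = 13.208

13.208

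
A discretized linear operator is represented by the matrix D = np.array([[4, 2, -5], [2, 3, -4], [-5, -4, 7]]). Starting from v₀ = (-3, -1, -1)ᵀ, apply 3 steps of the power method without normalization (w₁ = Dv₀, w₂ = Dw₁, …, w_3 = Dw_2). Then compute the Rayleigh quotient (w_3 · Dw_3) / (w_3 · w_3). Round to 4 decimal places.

12.7240

w1 = Dv₀ = (4·(-3) + 2·(-1) + (-5)·(-1); 2·(-3) + 3·(-1) + (-4)·(-1); (-5)·(-3) + (-4)·(-1) + 7·(-1)) = (-9, -5, 12)
w2 = Dw1 = (4·(-9) + 2·(-5) + (-5)·12; 2·(-9) + 3·(-5) + (-4)·12; (-5)·(-9) + (-4)·(-5) + 7·12) = (-106, -81, 149)
w3 = Dw2 = (-1331, -1051, 1897)
Dw3 = (-16911, -13403, 24138)
w3·Dw3 = (-1331)·(-16911) + (-1051)·(-13403) + 1897·24138 = 82384880; w3·w3 = (-1331)·(-1331) + (-1051)·(-1051) + 1897·1897 = 6474771
λ ≈ 82384880/6474771 = 12.7240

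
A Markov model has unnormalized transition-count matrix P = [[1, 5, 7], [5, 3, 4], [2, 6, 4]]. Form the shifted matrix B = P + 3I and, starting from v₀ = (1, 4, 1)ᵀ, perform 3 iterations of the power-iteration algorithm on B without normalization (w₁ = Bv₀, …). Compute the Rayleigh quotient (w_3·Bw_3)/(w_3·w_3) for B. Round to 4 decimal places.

B = P + 3I has rows (4, 5, 7); (5, 6, 4); (2, 6, 7)
w1 = Bv₀ = (31, 33, 33)
w2 = Bw1 = (520, 485, 491)
w3 = Bw2 = (7942, 7474, 7387)
Bw3 = (120847, 114102, 112437)
w3·Bw3 = 2643137341; w3·w3 = 173503809; μ ≈ 2643137341/173503809 = 15.2339

μ ≈ 15.2339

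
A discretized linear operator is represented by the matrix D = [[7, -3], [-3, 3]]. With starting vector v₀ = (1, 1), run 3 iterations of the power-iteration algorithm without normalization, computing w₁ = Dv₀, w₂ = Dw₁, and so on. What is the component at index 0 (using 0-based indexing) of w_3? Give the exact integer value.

232

w1 = Dv₀ = (7·1 + (-3)·1; (-3)·1 + 3·1) = (4, 0)
w2 = Dw1 = (7·4 + (-3)·0; (-3)·4 + 3·0) = (28, -12)
w3 = Dw2 = (232, -120)
The requested component of w3 is 232.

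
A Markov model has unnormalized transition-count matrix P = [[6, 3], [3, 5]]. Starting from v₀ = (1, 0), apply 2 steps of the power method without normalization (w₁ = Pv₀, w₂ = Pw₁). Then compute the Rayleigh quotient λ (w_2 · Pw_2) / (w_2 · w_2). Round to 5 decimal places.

w1 = Pv₀ = (6, 3)
w2 = Pw1 = (45, 33)
Pw2 = (369, 300)
w2·Pw2 = 45·369 + 33·300 = 26505; w2·w2 = 45·45 + 33·33 = 3114
λ ≈ 26505/3114 = 8.51156

λ ≈ 8.51156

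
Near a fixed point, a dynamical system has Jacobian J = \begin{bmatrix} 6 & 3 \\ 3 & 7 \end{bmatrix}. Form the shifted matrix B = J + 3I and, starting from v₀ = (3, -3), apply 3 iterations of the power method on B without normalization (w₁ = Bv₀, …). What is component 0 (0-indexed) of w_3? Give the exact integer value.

423

B = J + 3I has rows (9, 3); (3, 10)
w1 = Bv₀ = (18, -21)
w2 = Bw1 = (99, -156)
w3 = Bw2 = (423, -1263)
Requested component of w3: 423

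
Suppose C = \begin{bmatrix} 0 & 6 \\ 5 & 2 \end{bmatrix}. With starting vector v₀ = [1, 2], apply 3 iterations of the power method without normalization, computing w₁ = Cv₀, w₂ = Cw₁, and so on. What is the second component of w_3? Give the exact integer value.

426

w1 = Cv₀ = (0·1 + 6·2; 5·1 + 2·2) = (12, 9)
w2 = Cw1 = (0·12 + 6·9; 5·12 + 2·9) = (54, 78)
w3 = Cw2 = (468, 426)
The requested component of w3 is 426.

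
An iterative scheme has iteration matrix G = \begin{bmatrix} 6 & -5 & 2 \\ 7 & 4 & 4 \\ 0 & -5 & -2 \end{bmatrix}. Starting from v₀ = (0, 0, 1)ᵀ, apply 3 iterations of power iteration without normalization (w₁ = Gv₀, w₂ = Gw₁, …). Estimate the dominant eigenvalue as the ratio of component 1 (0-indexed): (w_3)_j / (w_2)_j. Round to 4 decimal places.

λ ≈ -2.7273

w1 = Gv₀ = (2, 4, -2)
w2 = Gw1 = (-12, 22, -16)
w3 = Gw2 = (-214, -60, -78)
Ratio at component: -60 / 22 = -2.7273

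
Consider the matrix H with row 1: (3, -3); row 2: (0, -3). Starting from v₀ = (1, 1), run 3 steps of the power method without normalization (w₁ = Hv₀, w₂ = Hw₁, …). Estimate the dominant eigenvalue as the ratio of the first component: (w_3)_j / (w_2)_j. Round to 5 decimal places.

w1 = Hv₀ = (0, -3)
w2 = Hw1 = (9, 9)
w3 = Hw2 = (0, -27)
Ratio at component: 0 / 9 = 0.00000

λ ≈ 0.00000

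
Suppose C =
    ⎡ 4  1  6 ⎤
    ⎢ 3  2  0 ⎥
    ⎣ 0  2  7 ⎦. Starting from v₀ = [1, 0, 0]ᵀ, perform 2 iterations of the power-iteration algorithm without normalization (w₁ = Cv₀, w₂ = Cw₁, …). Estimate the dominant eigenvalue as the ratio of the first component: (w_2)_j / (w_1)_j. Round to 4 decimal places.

λ ≈ 4.7500

w1 = Cv₀ = (4·1 + 1·0 + 6·0; 3·1 + 2·0 + 0·0; 0·1 + 2·0 + 7·0) = (4, 3, 0)
w2 = Cw1 = (4·4 + 1·3 + 6·0; 3·4 + 2·3 + 0·0; 0·4 + 2·3 + 7·0) = (19, 18, 6)
Ratio at component: 19 / 4 = 4.7500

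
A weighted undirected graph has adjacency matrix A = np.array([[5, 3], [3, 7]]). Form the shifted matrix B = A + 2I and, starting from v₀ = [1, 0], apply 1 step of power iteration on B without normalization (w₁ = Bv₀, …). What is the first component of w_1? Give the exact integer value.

7

B = A + 2I has rows (7, 3); (3, 9)
w1 = Bv₀ = (7·1 + 3·0; 3·1 + 9·0) = (7, 3)
Requested component of w1: 7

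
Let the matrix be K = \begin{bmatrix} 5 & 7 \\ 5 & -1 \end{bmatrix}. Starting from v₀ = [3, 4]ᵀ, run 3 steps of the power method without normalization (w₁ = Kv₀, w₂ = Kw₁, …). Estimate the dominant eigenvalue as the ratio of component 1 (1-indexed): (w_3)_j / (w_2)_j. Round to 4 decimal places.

w1 = Kv₀ = (43, 11)
w2 = Kw1 = (292, 204)
w3 = Kw2 = (2888, 1256)
Ratio at component: 2888 / 292 = 9.8904

9.8904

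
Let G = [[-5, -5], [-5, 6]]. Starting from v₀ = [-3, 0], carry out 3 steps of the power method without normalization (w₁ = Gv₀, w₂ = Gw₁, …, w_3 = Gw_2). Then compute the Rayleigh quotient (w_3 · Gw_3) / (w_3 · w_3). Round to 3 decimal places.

w1 = Gv₀ = (15, 15)
w2 = Gw1 = (-150, 15)
w3 = Gw2 = (675, 840)
Gw3 = (-7575, 1665)
w3·Gw3 = 675·(-7575) + 840·1665 = -3714525; w3·w3 = 675·675 + 840·840 = 1161225
λ ≈ -3714525/1161225 = -3.199

-3.199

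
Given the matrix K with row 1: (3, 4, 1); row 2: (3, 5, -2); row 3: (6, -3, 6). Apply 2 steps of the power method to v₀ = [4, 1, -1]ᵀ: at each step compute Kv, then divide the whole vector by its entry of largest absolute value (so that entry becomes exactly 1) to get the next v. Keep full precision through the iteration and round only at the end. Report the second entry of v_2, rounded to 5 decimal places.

0.80882

Kv0 = (15.000000, 19.000000, 15.000000); divide by 19.000000 → v1 = (0.789474, 1.000000, 0.789474)
Kv1 = (7.157895, 5.789474, 6.473684); divide by 7.157895 → v2 = (1.000000, 0.808824, 0.904412)
Requested entry of v2: 110/136 = 0.80882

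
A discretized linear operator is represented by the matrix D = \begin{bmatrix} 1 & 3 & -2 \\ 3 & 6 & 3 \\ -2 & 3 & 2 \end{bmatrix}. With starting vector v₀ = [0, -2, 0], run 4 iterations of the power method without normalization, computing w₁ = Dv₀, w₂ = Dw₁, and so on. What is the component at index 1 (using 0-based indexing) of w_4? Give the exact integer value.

-6930

w1 = Dv₀ = (1·0 + 3·(-2) + (-2)·0; 3·0 + 6·(-2) + 3·0; (-2)·0 + 3·(-2) + 2·0) = (-6, -12, -6)
w2 = Dw1 = (1·(-6) + 3·(-12) + (-2)·(-6); 3·(-6) + 6·(-12) + 3·(-6); (-2)·(-6) + 3·(-12) + 2·(-6)) = (-30, -108, -36)
w3 = Dw2 = (-282, -846, -336)
w4 = Dw3 = (-2148, -6930, -2646)
The requested component of w4 is -6930.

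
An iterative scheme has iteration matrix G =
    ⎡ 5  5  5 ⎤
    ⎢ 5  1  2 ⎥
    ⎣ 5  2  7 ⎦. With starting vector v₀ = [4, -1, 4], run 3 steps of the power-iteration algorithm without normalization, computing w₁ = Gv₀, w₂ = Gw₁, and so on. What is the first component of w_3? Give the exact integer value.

6925

w1 = Gv₀ = (35, 27, 46)
w2 = Gw1 = (540, 294, 551)
w3 = Gw2 = (6925, 4096, 7145)
The requested component of w3 is 6925.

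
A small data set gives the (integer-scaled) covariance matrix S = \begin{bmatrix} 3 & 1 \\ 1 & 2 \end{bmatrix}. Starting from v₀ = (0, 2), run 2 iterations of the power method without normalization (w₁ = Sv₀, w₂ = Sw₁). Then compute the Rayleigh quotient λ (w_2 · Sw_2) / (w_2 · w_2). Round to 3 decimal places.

3.500

w1 = Sv₀ = (2, 4)
w2 = Sw1 = (10, 10)
Sw2 = (40, 30)
w2·Sw2 = 10·40 + 10·30 = 700; w2·w2 = 10·10 + 10·10 = 200
λ ≈ 700/200 = 3.500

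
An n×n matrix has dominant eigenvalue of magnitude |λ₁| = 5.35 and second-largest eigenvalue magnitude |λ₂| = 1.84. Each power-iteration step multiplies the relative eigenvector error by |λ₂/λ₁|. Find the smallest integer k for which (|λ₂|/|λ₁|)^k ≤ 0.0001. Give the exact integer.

9

|λ₂/λ₁| = 1.84/5.35 = 0.34393
Need k ≥ ln(0.0001) / ln(0.34393) = -9.2103 / -1.0673 ≈ 8.629
Smallest integer k satisfying the bound: 9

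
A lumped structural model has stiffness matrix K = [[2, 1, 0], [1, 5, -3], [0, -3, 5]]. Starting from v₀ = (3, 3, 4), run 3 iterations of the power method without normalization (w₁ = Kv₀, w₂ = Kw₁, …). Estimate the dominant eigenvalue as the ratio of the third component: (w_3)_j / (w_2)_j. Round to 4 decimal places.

w1 = Kv₀ = (9, 6, 11)
w2 = Kw1 = (24, 6, 37)
w3 = Kw2 = (54, -57, 167)
Ratio at component: 167 / 37 = 4.5135

λ ≈ 4.5135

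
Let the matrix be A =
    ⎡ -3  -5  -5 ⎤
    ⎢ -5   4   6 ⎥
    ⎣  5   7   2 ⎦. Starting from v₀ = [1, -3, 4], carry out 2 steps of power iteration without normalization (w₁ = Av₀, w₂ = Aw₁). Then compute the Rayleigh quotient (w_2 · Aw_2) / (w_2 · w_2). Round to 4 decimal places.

w1 = Av₀ = (-8, 7, -8)
w2 = Aw1 = (29, 20, -7)
Aw2 = (-152, -107, 271)
w2·Aw2 = 29·(-152) + 20·(-107) + (-7)·271 = -8445; w2·w2 = 29·29 + 20·20 + (-7)·(-7) = 1290
λ ≈ -8445/1290 = -6.5465

-6.5465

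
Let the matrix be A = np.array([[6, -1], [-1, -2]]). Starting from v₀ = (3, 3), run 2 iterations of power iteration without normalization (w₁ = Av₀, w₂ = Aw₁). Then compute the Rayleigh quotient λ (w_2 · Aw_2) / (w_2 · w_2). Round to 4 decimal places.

w1 = Av₀ = (6·3 + (-1)·3; (-1)·3 + (-2)·3) = (15, -9)
w2 = Aw1 = (6·15 + (-1)·(-9); (-1)·15 + (-2)·(-9)) = (99, 3)
Aw2 = (591, -105)
w2·Aw2 = 99·591 + 3·(-105) = 58194; w2·w2 = 99·99 + 3·3 = 9810
λ ≈ 58194/9810 = 5.9321

λ ≈ 5.9321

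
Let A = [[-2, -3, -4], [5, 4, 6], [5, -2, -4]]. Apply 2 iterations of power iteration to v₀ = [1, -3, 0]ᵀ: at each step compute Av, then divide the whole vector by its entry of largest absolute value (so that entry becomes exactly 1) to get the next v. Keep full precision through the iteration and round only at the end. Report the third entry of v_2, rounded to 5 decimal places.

Av0 = (7.000000, -7.000000, 11.000000); divide by 11.000000 → v1 = (0.636364, -0.636364, 1.000000)
Av1 = (-3.363636, 6.636364, 0.454545); divide by 6.636364 → v2 = (-0.506849, 1.000000, 0.068493)
Requested entry of v2: 5/73 = 0.06849

0.06849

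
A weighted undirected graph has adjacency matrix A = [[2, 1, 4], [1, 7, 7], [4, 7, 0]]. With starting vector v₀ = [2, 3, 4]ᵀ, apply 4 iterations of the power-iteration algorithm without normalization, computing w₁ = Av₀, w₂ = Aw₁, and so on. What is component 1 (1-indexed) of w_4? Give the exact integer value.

32779

w1 = Av₀ = (2·2 + 1·3 + 4·4; 1·2 + 7·3 + 7·4; 4·2 + 7·3 + 0·4) = (23, 51, 29)
w2 = Aw1 = (2·23 + 1·51 + 4·29; 1·23 + 7·51 + 7·29; 4·23 + 7·51 + 0·29) = (213, 583, 449)
w3 = Aw2 = (2805, 7437, 4933)
w4 = Aw3 = (32779, 89395, 63279)
The requested component of w4 is 32779.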